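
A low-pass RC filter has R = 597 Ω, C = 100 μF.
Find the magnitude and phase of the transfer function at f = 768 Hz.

Step 1 — Angular frequency: ω = 2π·768 = 4825 rad/s.
Step 2 — Transfer function: H(jω) = 1/(1 + jωRC).
Step 3 — Denominator: 1 + jωRC = 1 + j·4825·597·0.0001 = 1 + j288.1.
Step 4 — H = 1.205e-05 - j0.003471.
Step 5 — Magnitude: |H| = 0.003471 (-49.2 dB); phase: φ = -89.8°.

|H| = 0.003471 (-49.2 dB), φ = -89.8°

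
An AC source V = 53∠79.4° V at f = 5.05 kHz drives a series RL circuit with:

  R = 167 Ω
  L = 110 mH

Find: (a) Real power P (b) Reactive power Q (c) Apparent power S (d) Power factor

Step 1 — Angular frequency: ω = 2π·f = 2π·5050 = 3.173e+04 rad/s.
Step 2 — Component impedances:
  R: Z = R = 167 Ω
  L: Z = jωL = j·3.173e+04·0.11 = 0 + j3490 Ω
Step 3 — Series combination: Z_total = R + L = 167 + j3490 Ω = 3494∠87.3° Ω.
Step 4 — Source phasor: V = 53∠79.4° V = 9.749 + j52.1 V.
Step 5 — Current: I = V / Z = 0.01503 - j0.002074 A = 0.01517∠-7.9° A.
Step 6 — Complex power: S = V·I* = 0.03842 + j0.803 VA.
Step 7 — Real power: P = Re(S) = 0.03842 W.
Step 8 — Reactive power: Q = Im(S) = 0.803 VAR.
Step 9 — Apparent power: |S| = 0.8039 VA.
Step 10 — Power factor: PF = P/|S| = 0.04779 (lagging).

(a) P = 0.03842 W  (b) Q = 0.803 VAR  (c) S = 0.8039 VA  (d) PF = 0.04779 (lagging)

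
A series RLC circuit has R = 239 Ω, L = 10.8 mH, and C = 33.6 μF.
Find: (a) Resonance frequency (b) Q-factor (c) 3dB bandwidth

Step 1 — Resonance: ω₀ = 1/√(LC) = 1/√(0.0108·3.36e-05) = 1660 rad/s.
Step 2 — f₀ = ω₀/(2π) = 264.2 Hz.
Step 3 — Series Q: Q = ω₀L/R = 1660·0.0108/239 = 0.07501.
Step 4 — Bandwidth: Δω = ω₀/Q = 2.213e+04 rad/s; BW = Δω/(2π) = 3522 Hz.

(a) f₀ = 264.2 Hz  (b) Q = 0.07501  (c) BW = 3522 Hz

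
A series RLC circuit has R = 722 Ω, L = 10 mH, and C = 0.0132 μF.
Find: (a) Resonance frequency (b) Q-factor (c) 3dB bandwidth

Step 1 — Resonance: ω₀ = 1/√(LC) = 1/√(0.01·1.32e-08) = 8.704e+04 rad/s.
Step 2 — f₀ = ω₀/(2π) = 1.385e+04 Hz.
Step 3 — Series Q: Q = ω₀L/R = 8.704e+04·0.01/722 = 1.206.
Step 4 — Bandwidth: Δω = ω₀/Q = 7.22e+04 rad/s; BW = Δω/(2π) = 1.149e+04 Hz.

(a) f₀ = 1.385e+04 Hz  (b) Q = 1.206  (c) BW = 1.149e+04 Hz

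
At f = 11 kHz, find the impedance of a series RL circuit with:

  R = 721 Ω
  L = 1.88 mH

Step 1 — Angular frequency: ω = 2π·f = 2π·1.1e+04 = 6.912e+04 rad/s.
Step 2 — Component impedances:
  R: Z = R = 721 Ω
  L: Z = jωL = j·6.912e+04·0.00188 = 0 + j129.9 Ω
Step 3 — Series combination: Z_total = R + L = 721 + j129.9 Ω = 732.6∠10.2° Ω.

Z = 721 + j129.9 Ω = 732.6∠10.2° Ω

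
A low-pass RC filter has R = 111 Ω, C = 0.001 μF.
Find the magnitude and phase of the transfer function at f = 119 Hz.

Step 1 — Angular frequency: ω = 2π·119 = 747.7 rad/s.
Step 2 — Transfer function: H(jω) = 1/(1 + jωRC).
Step 3 — Denominator: 1 + jωRC = 1 + j·747.7·111·1e-09 = 1 + j8.299e-05.
Step 4 — H = 1 - j8.299e-05.
Step 5 — Magnitude: |H| = 1 (-0.0 dB); phase: φ = -0.0°.

|H| = 1 (-0.0 dB), φ = -0.0°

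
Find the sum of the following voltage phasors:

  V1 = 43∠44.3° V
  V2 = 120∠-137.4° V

Step 1 — Convert each phasor to rectangular form:
  V1 = 43·(cos(44.3°) + j·sin(44.3°)) = 30.77 + j30.03 V
  V2 = 120·(cos(-137.4°) + j·sin(-137.4°)) = -88.33 - j81.23 V
Step 2 — Sum components: V_total = -57.56 - j51.19 V.
Step 3 — Convert to polar: |V_total| = 77.03 V, ∠V_total = -138.3°.

V_total = 77.03∠-138.3° V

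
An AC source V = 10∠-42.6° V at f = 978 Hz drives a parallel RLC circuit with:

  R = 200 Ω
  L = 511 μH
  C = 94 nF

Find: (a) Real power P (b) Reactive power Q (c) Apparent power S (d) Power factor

Step 1 — Angular frequency: ω = 2π·f = 2π·978 = 6145 rad/s.
Step 2 — Component impedances:
  R: Z = R = 200 Ω
  L: Z = jωL = j·6145·0.000511 = 0 + j3.14 Ω
  C: Z = 1/(jωC) = -j/(ω·C) = 0 - j1731 Ω
Step 3 — Parallel combination: 1/Z_total = 1/R + 1/L + 1/C; Z_total = 0.04947 + j3.145 Ω = 3.145∠89.1° Ω.
Step 4 — Source phasor: V = 10∠-42.6° V = 7.361 - j6.769 V.
Step 5 — Current: I = V / Z = -2.115 - j2.374 A = 3.179∠-131.7° A.
Step 6 — Complex power: S = V·I* = 0.5 + j31.79 VA.
Step 7 — Real power: P = Re(S) = 0.5 W.
Step 8 — Reactive power: Q = Im(S) = 31.79 VAR.
Step 9 — Apparent power: |S| = 31.79 VA.
Step 10 — Power factor: PF = P/|S| = 0.01573 (lagging).

(a) P = 0.5 W  (b) Q = 31.79 VAR  (c) S = 31.79 VA  (d) PF = 0.01573 (lagging)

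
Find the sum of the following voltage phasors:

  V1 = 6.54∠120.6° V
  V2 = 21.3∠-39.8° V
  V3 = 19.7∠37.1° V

Step 1 — Convert each phasor to rectangular form:
  V1 = 6.54·(cos(120.6°) + j·sin(120.6°)) = -3.329 + j5.629 V
  V2 = 21.3·(cos(-39.8°) + j·sin(-39.8°)) = 16.36 - j13.63 V
  V3 = 19.7·(cos(37.1°) + j·sin(37.1°)) = 15.71 + j11.88 V
Step 2 — Sum components: V_total = 28.75 + j3.878 V.
Step 3 — Convert to polar: |V_total| = 29.01 V, ∠V_total = 7.7°.

V_total = 29.01∠7.7° V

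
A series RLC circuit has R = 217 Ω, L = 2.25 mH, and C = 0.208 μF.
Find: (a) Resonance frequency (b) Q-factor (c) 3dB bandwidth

Step 1 — Resonance: ω₀ = 1/√(LC) = 1/√(0.00225·2.08e-07) = 4.623e+04 rad/s.
Step 2 — f₀ = ω₀/(2π) = 7357 Hz.
Step 3 — Series Q: Q = ω₀L/R = 4.623e+04·0.00225/217 = 0.4793.
Step 4 — Bandwidth: Δω = ω₀/Q = 9.644e+04 rad/s; BW = Δω/(2π) = 1.535e+04 Hz.

(a) f₀ = 7357 Hz  (b) Q = 0.4793  (c) BW = 1.535e+04 Hz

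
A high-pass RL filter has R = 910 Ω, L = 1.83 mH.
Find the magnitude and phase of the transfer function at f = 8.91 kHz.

Step 1 — Angular frequency: ω = 2π·8910 = 5.598e+04 rad/s.
Step 2 — Transfer function: H(jω) = jωL/(R + jωL).
Step 3 — Numerator jωL = j·102.4; denominator R + jωL = 910 + j102.4.
Step 4 — H = 0.01252 + j0.1112.
Step 5 — Magnitude: |H| = 0.1119 (-19.0 dB); phase: φ = 83.6°.

|H| = 0.1119 (-19.0 dB), φ = 83.6°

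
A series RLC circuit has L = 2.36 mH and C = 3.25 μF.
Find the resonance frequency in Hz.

Step 1 — Resonance condition Im(Z)=0 gives ω₀ = 1/√(LC).
Step 2 — ω₀ = 1/√(0.00236·3.25e-06) = 1.142e+04 rad/s.
Step 3 — f₀ = ω₀/(2π) = 1817 Hz.

f₀ = 1817 Hz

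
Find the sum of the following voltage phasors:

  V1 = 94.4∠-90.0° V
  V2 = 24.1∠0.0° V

Step 1 — Convert each phasor to rectangular form:
  V1 = 94.4·(cos(-90.0°) + j·sin(-90.0°)) = 0 - j94.4 V
  V2 = 24.1·(cos(0.0°) + j·sin(0.0°)) = 24.1 V
Step 2 — Sum components: V_total = 24.1 - j94.4 V.
Step 3 — Convert to polar: |V_total| = 97.43 V, ∠V_total = -75.7°.

V_total = 97.43∠-75.7° V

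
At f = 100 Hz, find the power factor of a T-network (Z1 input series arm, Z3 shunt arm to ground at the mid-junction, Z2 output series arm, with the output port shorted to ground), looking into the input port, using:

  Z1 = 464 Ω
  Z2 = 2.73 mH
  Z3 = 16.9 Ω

Step 1 — Angular frequency: ω = 2π·f = 2π·100 = 628.3 rad/s.
Step 2 — Component impedances:
  Z1: Z = R = 464 Ω
  Z2: Z = jωL = j·628.3·0.00273 = 0 + j1.715 Ω
  Z3: Z = R = 16.9 Ω
Step 3 — With the output port shorted to ground, the output series arm Z2 runs from the junction to ground; the shunt arm Z3 also runs from the junction to ground. They appear in parallel: Z3 || Z2 = 0.1723 + j1.698 Ω.
Step 4 — Series with input arm Z1: Z_in = Z1 + (Z3 || Z2) = 464.2 + j1.698 Ω = 464.2∠0.2° Ω.
Step 5 — Power factor: PF = cos(φ) = Re(Z)/|Z| = 464.2/464.2 = 1.
Step 6 — Type: Im(Z) = 1.698 ⇒ lagging (phase φ = 0.2°).

PF = 1 (lagging, φ = 0.2°)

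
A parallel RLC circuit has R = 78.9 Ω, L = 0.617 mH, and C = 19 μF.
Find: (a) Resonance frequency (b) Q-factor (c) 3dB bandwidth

Step 1 — Resonance: ω₀ = 1/√(LC) = 1/√(0.000617·1.9e-05) = 9236 rad/s.
Step 2 — f₀ = ω₀/(2π) = 1470 Hz.
Step 3 — Parallel Q: Q = R/(ω₀L) = 78.9/(9236·0.000617) = 13.85.
Step 4 — Bandwidth: Δω = ω₀/Q = 667.1 rad/s; BW = Δω/(2π) = 106.2 Hz.

(a) f₀ = 1470 Hz  (b) Q = 13.85  (c) BW = 106.2 Hz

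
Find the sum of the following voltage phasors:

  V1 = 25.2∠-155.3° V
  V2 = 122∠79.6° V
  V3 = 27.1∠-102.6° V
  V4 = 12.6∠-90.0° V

Step 1 — Convert each phasor to rectangular form:
  V1 = 25.2·(cos(-155.3°) + j·sin(-155.3°)) = -22.89 - j10.53 V
  V2 = 122·(cos(79.6°) + j·sin(79.6°)) = 22.02 + j120 V
  V3 = 27.1·(cos(-102.6°) + j·sin(-102.6°)) = -5.912 - j26.45 V
  V4 = 12.6·(cos(-90.0°) + j·sin(-90.0°)) = 0 - j12.6 V
Step 2 — Sum components: V_total = -6.783 + j70.42 V.
Step 3 — Convert to polar: |V_total| = 70.74 V, ∠V_total = 95.5°.

V_total = 70.74∠95.5° V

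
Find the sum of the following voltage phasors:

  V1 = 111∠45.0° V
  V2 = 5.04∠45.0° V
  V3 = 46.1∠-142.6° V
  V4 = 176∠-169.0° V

Step 1 — Convert each phasor to rectangular form:
  V1 = 111·(cos(45.0°) + j·sin(45.0°)) = 78.49 + j78.49 V
  V2 = 5.04·(cos(45.0°) + j·sin(45.0°)) = 3.564 + j3.564 V
  V3 = 46.1·(cos(-142.6°) + j·sin(-142.6°)) = -36.62 - j28 V
  V4 = 176·(cos(-169.0°) + j·sin(-169.0°)) = -172.8 - j33.58 V
Step 2 — Sum components: V_total = -127.3 + j20.47 V.
Step 3 — Convert to polar: |V_total| = 129 V, ∠V_total = 170.9°.

V_total = 129∠170.9° V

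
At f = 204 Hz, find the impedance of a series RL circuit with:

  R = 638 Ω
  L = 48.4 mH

Step 1 — Angular frequency: ω = 2π·f = 2π·204 = 1282 rad/s.
Step 2 — Component impedances:
  R: Z = R = 638 Ω
  L: Z = jωL = j·1282·0.0484 = 0 + j62.04 Ω
Step 3 — Series combination: Z_total = R + L = 638 + j62.04 Ω = 641∠5.6° Ω.

Z = 638 + j62.04 Ω = 641∠5.6° Ω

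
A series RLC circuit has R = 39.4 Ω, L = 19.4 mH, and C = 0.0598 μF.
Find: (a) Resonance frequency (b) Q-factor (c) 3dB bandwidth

Step 1 — Resonance: ω₀ = 1/√(LC) = 1/√(0.0194·5.98e-08) = 2.936e+04 rad/s.
Step 2 — f₀ = ω₀/(2π) = 4673 Hz.
Step 3 — Series Q: Q = ω₀L/R = 2.936e+04·0.0194/39.4 = 14.46.
Step 4 — Bandwidth: Δω = ω₀/Q = 2031 rad/s; BW = Δω/(2π) = 323.2 Hz.

(a) f₀ = 4673 Hz  (b) Q = 14.46  (c) BW = 323.2 Hz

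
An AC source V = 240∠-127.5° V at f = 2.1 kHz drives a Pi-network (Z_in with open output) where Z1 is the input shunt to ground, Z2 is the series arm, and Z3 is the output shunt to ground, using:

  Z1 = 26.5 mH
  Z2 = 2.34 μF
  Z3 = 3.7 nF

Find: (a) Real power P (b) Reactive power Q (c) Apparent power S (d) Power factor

Step 1 — Angular frequency: ω = 2π·f = 2π·2100 = 1.319e+04 rad/s.
Step 2 — Component impedances:
  Z1: Z = jωL = j·1.319e+04·0.0265 = 0 + j349.7 Ω
  Z2: Z = 1/(jωC) = -j/(ω·C) = 0 - j32.39 Ω
  Z3: Z = 1/(jωC) = -j/(ω·C) = 0 - j2.048e+04 Ω
Step 3 — With open output, the series arm Z2 and the output shunt Z3 appear in series to ground: Z2 + Z3 = 0 - j2.052e+04 Ω.
Step 4 — Parallel with input shunt Z1: Z_in = Z1 || (Z2 + Z3) = 0 + j355.7 Ω = 355.7∠90.0° Ω.
Step 5 — Source phasor: V = 240∠-127.5° V = -146.1 - j190.4 V.
Step 6 — Current: I = V / Z = -0.5353 + j0.4107 A = 0.6747∠142.5° A.
Step 7 — Complex power: S = V·I* = 0 + j161.9 VA.
Step 8 — Real power: P = Re(S) = 0 W.
Step 9 — Reactive power: Q = Im(S) = 161.9 VAR.
Step 10 — Apparent power: |S| = 161.9 VA.
Step 11 — Power factor: PF = P/|S| = 0 (lagging).

(a) P = 0 W  (b) Q = 161.9 VAR  (c) S = 161.9 VA  (d) PF = 0 (lagging)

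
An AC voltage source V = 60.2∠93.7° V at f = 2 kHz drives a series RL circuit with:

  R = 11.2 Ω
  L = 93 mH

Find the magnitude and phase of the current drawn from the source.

Step 1 — Angular frequency: ω = 2π·f = 2π·2000 = 1.257e+04 rad/s.
Step 2 — Component impedances:
  R: Z = R = 11.2 Ω
  L: Z = jωL = j·1.257e+04·0.093 = 0 + j1169 Ω
Step 3 — Series combination: Z_total = R + L = 11.2 + j1169 Ω = 1169∠89.5° Ω.
Step 4 — Source phasor: V = 60.2∠93.7° V = -3.885 + j60.07 V.
Step 5 — Ohm's law: I = V / Z_total = (-3.885 + j60.07) / (11.2 + j1169) = 0.05137 + j0.003816 A.
Step 6 — Convert to polar: |I| = 0.05151 A, ∠I = 4.2°.

I = 0.05151∠4.2° A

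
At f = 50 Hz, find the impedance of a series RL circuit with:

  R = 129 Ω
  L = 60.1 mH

Step 1 — Angular frequency: ω = 2π·f = 2π·50 = 314.2 rad/s.
Step 2 — Component impedances:
  R: Z = R = 129 Ω
  L: Z = jωL = j·314.2·0.0601 = 0 + j18.88 Ω
Step 3 — Series combination: Z_total = R + L = 129 + j18.88 Ω = 130.4∠8.3° Ω.

Z = 129 + j18.88 Ω = 130.4∠8.3° Ω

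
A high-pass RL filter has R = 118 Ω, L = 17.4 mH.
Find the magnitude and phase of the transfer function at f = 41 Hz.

Step 1 — Angular frequency: ω = 2π·41 = 257.6 rad/s.
Step 2 — Transfer function: H(jω) = jωL/(R + jωL).
Step 3 — Numerator jωL = j·4.482; denominator R + jωL = 118 + j4.482.
Step 4 — H = 0.001441 + j0.03793.
Step 5 — Magnitude: |H| = 0.03796 (-28.4 dB); phase: φ = 87.8°.

|H| = 0.03796 (-28.4 dB), φ = 87.8°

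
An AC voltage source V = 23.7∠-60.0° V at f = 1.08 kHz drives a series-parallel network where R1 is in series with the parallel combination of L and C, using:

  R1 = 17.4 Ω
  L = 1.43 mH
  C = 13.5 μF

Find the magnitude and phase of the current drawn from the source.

Step 1 — Angular frequency: ω = 2π·f = 2π·1080 = 6786 rad/s.
Step 2 — Component impedances:
  R1: Z = R = 17.4 Ω
  L: Z = jωL = j·6786·0.00143 = 0 + j9.704 Ω
  C: Z = 1/(jωC) = -j/(ω·C) = 0 - j10.92 Ω
Step 3 — Parallel branch: L || C = 1/(1/L + 1/C) = 0 + j87.38 Ω.
Step 4 — Series with R1: Z_total = R1 + (L || C) = 17.4 + j87.38 Ω = 89.1∠78.7° Ω.
Step 5 — Source phasor: V = 23.7∠-60.0° V = 11.85 - j20.52 V.
Step 6 — Ohm's law: I = V / Z_total = (11.85 - j20.52) / (17.4 + j87.38) = -0.2 - j0.1754 A.
Step 7 — Convert to polar: |I| = 0.266 A, ∠I = -138.7°.

I = 0.266∠-138.7° A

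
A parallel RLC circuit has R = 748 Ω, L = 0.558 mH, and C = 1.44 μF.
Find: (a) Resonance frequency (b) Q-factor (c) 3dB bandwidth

Step 1 — Resonance: ω₀ = 1/√(LC) = 1/√(0.000558·1.44e-06) = 3.528e+04 rad/s.
Step 2 — f₀ = ω₀/(2π) = 5615 Hz.
Step 3 — Parallel Q: Q = R/(ω₀L) = 748/(3.528e+04·0.000558) = 38.
Step 4 — Bandwidth: Δω = ω₀/Q = 928.4 rad/s; BW = Δω/(2π) = 147.8 Hz.

(a) f₀ = 5615 Hz  (b) Q = 38  (c) BW = 147.8 Hz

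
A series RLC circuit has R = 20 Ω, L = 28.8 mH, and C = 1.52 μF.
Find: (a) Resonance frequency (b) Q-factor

Step 1 — Resonance condition Im(Z)=0 gives ω₀ = 1/√(LC).
Step 2 — ω₀ = 1/√(0.0288·1.52e-06) = 4779 rad/s.
Step 3 — f₀ = ω₀/(2π) = 760.7 Hz.
Step 4 — Series Q: Q = ω₀L/R = 4779·0.0288/20 = 6.882.

(a) f₀ = 760.7 Hz  (b) Q = 6.882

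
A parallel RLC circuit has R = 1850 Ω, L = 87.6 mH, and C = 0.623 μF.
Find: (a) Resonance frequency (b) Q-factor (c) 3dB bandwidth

Step 1 — Resonance: ω₀ = 1/√(LC) = 1/√(0.0876·6.23e-07) = 4281 rad/s.
Step 2 — f₀ = ω₀/(2π) = 681.3 Hz.
Step 3 — Parallel Q: Q = R/(ω₀L) = 1850/(4281·0.0876) = 4.934.
Step 4 — Bandwidth: Δω = ω₀/Q = 867.6 rad/s; BW = Δω/(2π) = 138.1 Hz.

(a) f₀ = 681.3 Hz  (b) Q = 4.934  (c) BW = 138.1 Hz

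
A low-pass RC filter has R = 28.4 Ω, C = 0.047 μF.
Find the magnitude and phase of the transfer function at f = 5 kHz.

Step 1 — Angular frequency: ω = 2π·5000 = 3.142e+04 rad/s.
Step 2 — Transfer function: H(jω) = 1/(1 + jωRC).
Step 3 — Denominator: 1 + jωRC = 1 + j·3.142e+04·28.4·4.7e-08 = 1 + j0.04193.
Step 4 — H = 0.9982 - j0.04186.
Step 5 — Magnitude: |H| = 0.9991 (-0.0 dB); phase: φ = -2.4°.

|H| = 0.9991 (-0.0 dB), φ = -2.4°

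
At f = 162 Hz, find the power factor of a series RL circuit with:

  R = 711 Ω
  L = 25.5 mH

Step 1 — Angular frequency: ω = 2π·f = 2π·162 = 1018 rad/s.
Step 2 — Component impedances:
  R: Z = R = 711 Ω
  L: Z = jωL = j·1018·0.0255 = 0 + j25.96 Ω
Step 3 — Series combination: Z_total = R + L = 711 + j25.96 Ω = 711.5∠2.1° Ω.
Step 4 — Power factor: PF = cos(φ) = Re(Z)/|Z| = 711/711.5 = 0.9993.
Step 5 — Type: Im(Z) = 25.96 ⇒ lagging (phase φ = 2.1°).

PF = 0.9993 (lagging, φ = 2.1°)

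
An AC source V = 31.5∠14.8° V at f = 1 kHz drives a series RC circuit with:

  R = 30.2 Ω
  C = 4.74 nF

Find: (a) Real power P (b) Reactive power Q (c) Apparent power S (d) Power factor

Step 1 — Angular frequency: ω = 2π·f = 2π·1000 = 6283 rad/s.
Step 2 — Component impedances:
  R: Z = R = 30.2 Ω
  C: Z = 1/(jωC) = -j/(ω·C) = 0 - j3.358e+04 Ω
Step 3 — Series combination: Z_total = R + C = 30.2 - j3.358e+04 Ω = 3.358e+04∠-89.9° Ω.
Step 4 — Source phasor: V = 31.5∠14.8° V = 30.45 + j8.047 V.
Step 5 — Current: I = V / Z = -0.0002388 + j0.0009072 A = 0.0009381∠104.7° A.
Step 6 — Complex power: S = V·I* = 2.658e-05 - j0.02955 VA.
Step 7 — Real power: P = Re(S) = 2.658e-05 W.
Step 8 — Reactive power: Q = Im(S) = -0.02955 VAR.
Step 9 — Apparent power: |S| = 0.02955 VA.
Step 10 — Power factor: PF = P/|S| = 0.0008994 (leading).

(a) P = 2.658e-05 W  (b) Q = -0.02955 VAR  (c) S = 0.02955 VA  (d) PF = 0.0008994 (leading)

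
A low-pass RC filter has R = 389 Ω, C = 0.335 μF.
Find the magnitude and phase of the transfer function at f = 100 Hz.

Step 1 — Angular frequency: ω = 2π·100 = 628.3 rad/s.
Step 2 — Transfer function: H(jω) = 1/(1 + jωRC).
Step 3 — Denominator: 1 + jωRC = 1 + j·628.3·389·3.35e-07 = 1 + j0.08188.
Step 4 — H = 0.9933 - j0.08133.
Step 5 — Magnitude: |H| = 0.9967 (-0.0 dB); phase: φ = -4.7°.

|H| = 0.9967 (-0.0 dB), φ = -4.7°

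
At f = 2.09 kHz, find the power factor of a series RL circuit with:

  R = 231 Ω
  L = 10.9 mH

Step 1 — Angular frequency: ω = 2π·f = 2π·2090 = 1.313e+04 rad/s.
Step 2 — Component impedances:
  R: Z = R = 231 Ω
  L: Z = jωL = j·1.313e+04·0.0109 = 0 + j143.1 Ω
Step 3 — Series combination: Z_total = R + L = 231 + j143.1 Ω = 271.8∠31.8° Ω.
Step 4 — Power factor: PF = cos(φ) = Re(Z)/|Z| = 231/271.75 = 0.85.
Step 5 — Type: Im(Z) = 143.1 ⇒ lagging (phase φ = 31.8°).

PF = 0.85 (lagging, φ = 31.8°)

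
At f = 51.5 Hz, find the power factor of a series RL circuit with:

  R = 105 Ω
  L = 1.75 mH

Step 1 — Angular frequency: ω = 2π·f = 2π·51.5 = 323.6 rad/s.
Step 2 — Component impedances:
  R: Z = R = 105 Ω
  L: Z = jωL = j·323.6·0.00175 = 0 + j0.5663 Ω
Step 3 — Series combination: Z_total = R + L = 105 + j0.5663 Ω = 105∠0.3° Ω.
Step 4 — Power factor: PF = cos(φ) = Re(Z)/|Z| = 105/105 = 1.
Step 5 — Type: Im(Z) = 0.5663 ⇒ lagging (phase φ = 0.3°).

PF = 1 (lagging, φ = 0.3°)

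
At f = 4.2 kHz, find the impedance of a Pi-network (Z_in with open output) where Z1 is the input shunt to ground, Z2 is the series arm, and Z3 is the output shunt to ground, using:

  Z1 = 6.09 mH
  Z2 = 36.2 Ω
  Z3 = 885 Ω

Step 1 — Angular frequency: ω = 2π·f = 2π·4200 = 2.639e+04 rad/s.
Step 2 — Component impedances:
  Z1: Z = jωL = j·2.639e+04·0.00609 = 0 + j160.7 Ω
  Z2: Z = R = 36.2 Ω
  Z3: Z = R = 885 Ω
Step 3 — With open output, the series arm Z2 and the output shunt Z3 appear in series to ground: Z2 + Z3 = 921.2 Ω.
Step 4 — Parallel with input shunt Z1: Z_in = Z1 || (Z2 + Z3) = 27.21 + j156 Ω = 158.3∠80.1° Ω.

Z = 27.21 + j156 Ω = 158.3∠80.1° Ω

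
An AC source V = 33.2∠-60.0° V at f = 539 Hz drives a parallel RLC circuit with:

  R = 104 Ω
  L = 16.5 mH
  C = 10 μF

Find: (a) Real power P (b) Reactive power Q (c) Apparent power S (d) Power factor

Step 1 — Angular frequency: ω = 2π·f = 2π·539 = 3387 rad/s.
Step 2 — Component impedances:
  R: Z = R = 104 Ω
  L: Z = jωL = j·3387·0.0165 = 0 + j55.88 Ω
  C: Z = 1/(jωC) = -j/(ω·C) = 0 - j29.53 Ω
Step 3 — Parallel combination: 1/Z_total = 1/R + 1/L + 1/C; Z_total = 27.67 - j45.96 Ω = 53.64∠-58.9° Ω.
Step 4 — Source phasor: V = 33.2∠-60.0° V = 16.6 - j28.75 V.
Step 5 — Current: I = V / Z = 0.6188 - j0.01135 A = 0.6189∠-1.1° A.
Step 6 — Complex power: S = V·I* = 10.6 - j17.6 VA.
Step 7 — Real power: P = Re(S) = 10.6 W.
Step 8 — Reactive power: Q = Im(S) = -17.6 VAR.
Step 9 — Apparent power: |S| = 20.55 VA.
Step 10 — Power factor: PF = P/|S| = 0.5158 (leading).

(a) P = 10.6 W  (b) Q = -17.6 VAR  (c) S = 20.55 VA  (d) PF = 0.5158 (leading)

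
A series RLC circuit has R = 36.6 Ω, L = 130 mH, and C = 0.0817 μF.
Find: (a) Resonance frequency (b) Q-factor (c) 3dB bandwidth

Step 1 — Resonance: ω₀ = 1/√(LC) = 1/√(0.13·8.17e-08) = 9703 rad/s.
Step 2 — f₀ = ω₀/(2π) = 1544 Hz.
Step 3 — Series Q: Q = ω₀L/R = 9703·0.13/36.6 = 34.47.
Step 4 — Bandwidth: Δω = ω₀/Q = 281.5 rad/s; BW = Δω/(2π) = 44.81 Hz.

(a) f₀ = 1544 Hz  (b) Q = 34.47  (c) BW = 44.81 Hz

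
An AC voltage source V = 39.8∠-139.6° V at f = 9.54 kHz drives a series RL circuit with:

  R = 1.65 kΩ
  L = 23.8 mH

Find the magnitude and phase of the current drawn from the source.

Step 1 — Angular frequency: ω = 2π·f = 2π·9540 = 5.994e+04 rad/s.
Step 2 — Component impedances:
  R: Z = R = 1650 Ω
  L: Z = jωL = j·5.994e+04·0.0238 = 0 + j1427 Ω
Step 3 — Series combination: Z_total = R + L = 1650 + j1427 Ω = 2181∠40.8° Ω.
Step 4 — Source phasor: V = 39.8∠-139.6° V = -30.31 - j25.8 V.
Step 5 — Ohm's law: I = V / Z_total = (-30.31 - j25.8) / (1650 + j1427) = -0.01825 + j0.0001424 A.
Step 6 — Convert to polar: |I| = 0.01825 A, ∠I = 179.6°.

I = 0.01825∠179.6° A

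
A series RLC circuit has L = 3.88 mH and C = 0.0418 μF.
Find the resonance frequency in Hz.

Step 1 — Resonance condition Im(Z)=0 gives ω₀ = 1/√(LC).
Step 2 — ω₀ = 1/√(0.00388·4.18e-08) = 7.852e+04 rad/s.
Step 3 — f₀ = ω₀/(2π) = 1.25e+04 Hz.

f₀ = 1.25e+04 Hz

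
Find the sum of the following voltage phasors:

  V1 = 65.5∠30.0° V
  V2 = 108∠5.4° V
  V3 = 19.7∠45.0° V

Step 1 — Convert each phasor to rectangular form:
  V1 = 65.5·(cos(30.0°) + j·sin(30.0°)) = 56.72 + j32.75 V
  V2 = 108·(cos(5.4°) + j·sin(5.4°)) = 107.5 + j10.16 V
  V3 = 19.7·(cos(45.0°) + j·sin(45.0°)) = 13.93 + j13.93 V
Step 2 — Sum components: V_total = 178.2 + j56.84 V.
Step 3 — Convert to polar: |V_total| = 187 V, ∠V_total = 17.7°.

V_total = 187∠17.7° V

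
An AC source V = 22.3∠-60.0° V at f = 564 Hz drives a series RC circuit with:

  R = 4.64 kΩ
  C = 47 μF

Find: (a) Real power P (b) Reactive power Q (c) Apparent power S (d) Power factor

Step 1 — Angular frequency: ω = 2π·f = 2π·564 = 3544 rad/s.
Step 2 — Component impedances:
  R: Z = R = 4640 Ω
  C: Z = 1/(jωC) = -j/(ω·C) = 0 - j6.004 Ω
Step 3 — Series combination: Z_total = R + C = 4640 - j6.004 Ω = 4640∠-0.1° Ω.
Step 4 — Source phasor: V = 22.3∠-60.0° V = 11.15 - j19.31 V.
Step 5 — Current: I = V / Z = 0.002408 - j0.004159 A = 0.004806∠-59.9° A.
Step 6 — Complex power: S = V·I* = 0.1072 - j0.0001387 VA.
Step 7 — Real power: P = Re(S) = 0.1072 W.
Step 8 — Reactive power: Q = Im(S) = -0.0001387 VAR.
Step 9 — Apparent power: |S| = 0.1072 VA.
Step 10 — Power factor: PF = P/|S| = 1 (leading).

(a) P = 0.1072 W  (b) Q = -0.0001387 VAR  (c) S = 0.1072 VA  (d) PF = 1 (leading)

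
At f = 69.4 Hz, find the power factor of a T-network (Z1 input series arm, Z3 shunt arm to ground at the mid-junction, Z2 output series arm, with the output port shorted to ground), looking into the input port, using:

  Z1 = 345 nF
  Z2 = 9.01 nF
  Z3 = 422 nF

Step 1 — Angular frequency: ω = 2π·f = 2π·69.4 = 436.1 rad/s.
Step 2 — Component impedances:
  Z1: Z = 1/(jωC) = -j/(ω·C) = 0 - j6647 Ω
  Z2: Z = 1/(jωC) = -j/(ω·C) = 0 - j2.545e+05 Ω
  Z3: Z = 1/(jωC) = -j/(ω·C) = 0 - j5434 Ω
Step 3 — With the output port shorted to ground, the output series arm Z2 runs from the junction to ground; the shunt arm Z3 also runs from the junction to ground. They appear in parallel: Z3 || Z2 = 0 - j5321 Ω.
Step 4 — Series with input arm Z1: Z_in = Z1 + (Z3 || Z2) = 0 - j1.197e+04 Ω = 1.197e+04∠-90.0° Ω.
Step 5 — Power factor: PF = cos(φ) = Re(Z)/|Z| = 0/1.197e+04 = 0.
Step 6 — Type: Im(Z) = -1.197e+04 ⇒ leading (phase φ = -90.0°).

PF = 0 (leading, φ = -90.0°)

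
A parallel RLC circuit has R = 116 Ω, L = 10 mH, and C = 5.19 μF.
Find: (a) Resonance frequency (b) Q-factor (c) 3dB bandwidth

Step 1 — Resonance: ω₀ = 1/√(LC) = 1/√(0.01·5.19e-06) = 4390 rad/s.
Step 2 — f₀ = ω₀/(2π) = 698.6 Hz.
Step 3 — Parallel Q: Q = R/(ω₀L) = 116/(4390·0.01) = 2.643.
Step 4 — Bandwidth: Δω = ω₀/Q = 1661 rad/s; BW = Δω/(2π) = 264.4 Hz.

(a) f₀ = 698.6 Hz  (b) Q = 2.643  (c) BW = 264.4 Hz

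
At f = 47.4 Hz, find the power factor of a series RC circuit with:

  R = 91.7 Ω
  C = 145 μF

Step 1 — Angular frequency: ω = 2π·f = 2π·47.4 = 297.8 rad/s.
Step 2 — Component impedances:
  R: Z = R = 91.7 Ω
  C: Z = 1/(jωC) = -j/(ω·C) = 0 - j23.16 Ω
Step 3 — Series combination: Z_total = R + C = 91.7 - j23.16 Ω = 94.58∠-14.2° Ω.
Step 4 — Power factor: PF = cos(φ) = Re(Z)/|Z| = 91.7/94.579 = 0.9696.
Step 5 — Type: Im(Z) = -23.16 ⇒ leading (phase φ = -14.2°).

PF = 0.9696 (leading, φ = -14.2°)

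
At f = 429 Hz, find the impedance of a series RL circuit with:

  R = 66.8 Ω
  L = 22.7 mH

Step 1 — Angular frequency: ω = 2π·f = 2π·429 = 2695 rad/s.
Step 2 — Component impedances:
  R: Z = R = 66.8 Ω
  L: Z = jωL = j·2695·0.0227 = 0 + j61.19 Ω
Step 3 — Series combination: Z_total = R + L = 66.8 + j61.19 Ω = 90.59∠42.5° Ω.

Z = 66.8 + j61.19 Ω = 90.59∠42.5° Ω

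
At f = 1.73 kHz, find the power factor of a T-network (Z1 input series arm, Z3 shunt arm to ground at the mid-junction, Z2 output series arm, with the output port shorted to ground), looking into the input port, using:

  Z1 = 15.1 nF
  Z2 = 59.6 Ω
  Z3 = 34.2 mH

Step 1 — Angular frequency: ω = 2π·f = 2π·1730 = 1.087e+04 rad/s.
Step 2 — Component impedances:
  Z1: Z = 1/(jωC) = -j/(ω·C) = 0 - j6093 Ω
  Z2: Z = R = 59.6 Ω
  Z3: Z = jωL = j·1.087e+04·0.0342 = 0 + j371.8 Ω
Step 3 — With the output port shorted to ground, the output series arm Z2 runs from the junction to ground; the shunt arm Z3 also runs from the junction to ground. They appear in parallel: Z3 || Z2 = 58.11 + j9.316 Ω.
Step 4 — Series with input arm Z1: Z_in = Z1 + (Z3 || Z2) = 58.11 - j6083 Ω = 6083∠-89.5° Ω.
Step 5 — Power factor: PF = cos(φ) = Re(Z)/|Z| = 58.1065/6083.48 = 0.009552.
Step 6 — Type: Im(Z) = -6083 ⇒ leading (phase φ = -89.5°).

PF = 0.009552 (leading, φ = -89.5°)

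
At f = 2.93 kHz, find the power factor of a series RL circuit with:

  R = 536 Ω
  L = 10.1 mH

Step 1 — Angular frequency: ω = 2π·f = 2π·2930 = 1.841e+04 rad/s.
Step 2 — Component impedances:
  R: Z = R = 536 Ω
  L: Z = jωL = j·1.841e+04·0.0101 = 0 + j185.9 Ω
Step 3 — Series combination: Z_total = R + L = 536 + j185.9 Ω = 567.3∠19.1° Ω.
Step 4 — Power factor: PF = cos(φ) = Re(Z)/|Z| = 536/567.3 = 0.9448.
Step 5 — Type: Im(Z) = 185.9 ⇒ lagging (phase φ = 19.1°).

PF = 0.9448 (lagging, φ = 19.1°)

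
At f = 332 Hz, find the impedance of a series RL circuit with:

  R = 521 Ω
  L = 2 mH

Step 1 — Angular frequency: ω = 2π·f = 2π·332 = 2086 rad/s.
Step 2 — Component impedances:
  R: Z = R = 521 Ω
  L: Z = jωL = j·2086·0.002 = 0 + j4.172 Ω
Step 3 — Series combination: Z_total = R + L = 521 + j4.172 Ω = 521∠0.5° Ω.

Z = 521 + j4.172 Ω = 521∠0.5° Ω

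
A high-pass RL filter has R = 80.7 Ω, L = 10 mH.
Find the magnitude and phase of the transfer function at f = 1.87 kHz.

Step 1 — Angular frequency: ω = 2π·1870 = 1.175e+04 rad/s.
Step 2 — Transfer function: H(jω) = jωL/(R + jωL).
Step 3 — Numerator jωL = j·117.5; denominator R + jωL = 80.7 + j117.5.
Step 4 — H = 0.6795 + j0.4667.
Step 5 — Magnitude: |H| = 0.8243 (-1.7 dB); phase: φ = 34.5°.

|H| = 0.8243 (-1.7 dB), φ = 34.5°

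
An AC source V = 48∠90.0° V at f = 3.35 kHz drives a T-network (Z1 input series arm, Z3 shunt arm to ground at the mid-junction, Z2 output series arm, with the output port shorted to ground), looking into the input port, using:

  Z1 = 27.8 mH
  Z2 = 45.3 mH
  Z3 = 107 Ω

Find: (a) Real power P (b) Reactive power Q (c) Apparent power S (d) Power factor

Step 1 — Angular frequency: ω = 2π·f = 2π·3350 = 2.105e+04 rad/s.
Step 2 — Component impedances:
  Z1: Z = jωL = j·2.105e+04·0.0278 = 0 + j585.2 Ω
  Z2: Z = jωL = j·2.105e+04·0.0453 = 0 + j953.5 Ω
  Z3: Z = R = 107 Ω
Step 3 — With the output port shorted to ground, the output series arm Z2 runs from the junction to ground; the shunt arm Z3 also runs from the junction to ground. They appear in parallel: Z3 || Z2 = 105.7 + j11.86 Ω.
Step 4 — Series with input arm Z1: Z_in = Z1 + (Z3 || Z2) = 105.7 + j597 Ω = 606.3∠80.0° Ω.
Step 5 — Source phasor: V = 48∠90.0° V = 0 + j48 V.
Step 6 — Current: I = V / Z = 0.07796 + j0.0138 A = 0.07917∠10.0° A.
Step 7 — Complex power: S = V·I* = 0.6623 + j3.742 VA.
Step 8 — Real power: P = Re(S) = 0.6623 W.
Step 9 — Reactive power: Q = Im(S) = 3.742 VAR.
Step 10 — Apparent power: |S| = 3.8 VA.
Step 11 — Power factor: PF = P/|S| = 0.1743 (lagging).

(a) P = 0.6623 W  (b) Q = 3.742 VAR  (c) S = 3.8 VA  (d) PF = 0.1743 (lagging)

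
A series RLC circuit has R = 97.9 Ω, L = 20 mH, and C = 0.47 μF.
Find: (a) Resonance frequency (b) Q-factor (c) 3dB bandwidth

Step 1 — Resonance condition Im(Z)=0 gives ω₀ = 1/√(LC).
Step 2 — ω₀ = 1/√(0.02·4.7e-07) = 1.031e+04 rad/s.
Step 3 — f₀ = ω₀/(2π) = 1642 Hz.
Step 4 — Series Q: Q = ω₀L/R = 1.031e+04·0.02/97.9 = 2.107.
Step 5 — 3dB bandwidth: Δω = ω₀/Q = 4895 rad/s; BW = Δω/(2π) = 779.1 Hz.

(a) f₀ = 1642 Hz  (b) Q = 2.107  (c) BW = 779.1 Hz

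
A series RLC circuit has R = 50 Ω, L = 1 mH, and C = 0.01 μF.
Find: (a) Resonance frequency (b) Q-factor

Step 1 — Resonance condition Im(Z)=0 gives ω₀ = 1/√(LC).
Step 2 — ω₀ = 1/√(0.001·1e-08) = 3.162e+05 rad/s.
Step 3 — f₀ = ω₀/(2π) = 5.033e+04 Hz.
Step 4 — Series Q: Q = ω₀L/R = 3.162e+05·0.001/50 = 6.325.

(a) f₀ = 5.033e+04 Hz  (b) Q = 6.325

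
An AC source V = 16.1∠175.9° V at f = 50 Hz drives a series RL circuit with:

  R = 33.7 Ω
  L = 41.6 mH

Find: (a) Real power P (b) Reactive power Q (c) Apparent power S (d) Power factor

Step 1 — Angular frequency: ω = 2π·f = 2π·50 = 314.2 rad/s.
Step 2 — Component impedances:
  R: Z = R = 33.7 Ω
  L: Z = jωL = j·314.2·0.0416 = 0 + j13.07 Ω
Step 3 — Series combination: Z_total = R + L = 33.7 + j13.07 Ω = 36.15∠21.2° Ω.
Step 4 — Source phasor: V = 16.1∠175.9° V = -16.06 + j1.151 V.
Step 5 — Current: I = V / Z = -0.4027 + j0.1903 A = 0.4454∠154.7° A.
Step 6 — Complex power: S = V·I* = 6.686 + j2.593 VA.
Step 7 — Real power: P = Re(S) = 6.686 W.
Step 8 — Reactive power: Q = Im(S) = 2.593 VAR.
Step 9 — Apparent power: |S| = 7.171 VA.
Step 10 — Power factor: PF = P/|S| = 0.9323 (lagging).

(a) P = 6.686 W  (b) Q = 2.593 VAR  (c) S = 7.171 VA  (d) PF = 0.9323 (lagging)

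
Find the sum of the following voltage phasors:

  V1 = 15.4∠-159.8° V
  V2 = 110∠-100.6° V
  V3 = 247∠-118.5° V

Step 1 — Convert each phasor to rectangular form:
  V1 = 15.4·(cos(-159.8°) + j·sin(-159.8°)) = -14.45 - j5.318 V
  V2 = 110·(cos(-100.6°) + j·sin(-100.6°)) = -20.23 - j108.1 V
  V3 = 247·(cos(-118.5°) + j·sin(-118.5°)) = -117.9 - j217.1 V
Step 2 — Sum components: V_total = -152.5 - j330.5 V.
Step 3 — Convert to polar: |V_total| = 364 V, ∠V_total = -114.8°.

V_total = 364∠-114.8° V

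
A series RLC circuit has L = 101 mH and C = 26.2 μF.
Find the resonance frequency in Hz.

Step 1 — Resonance condition Im(Z)=0 gives ω₀ = 1/√(LC).
Step 2 — ω₀ = 1/√(0.101·2.62e-05) = 614.7 rad/s.
Step 3 — f₀ = ω₀/(2π) = 97.84 Hz.

f₀ = 97.84 Hz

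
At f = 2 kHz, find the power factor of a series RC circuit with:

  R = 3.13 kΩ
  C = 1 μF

Step 1 — Angular frequency: ω = 2π·f = 2π·2000 = 1.257e+04 rad/s.
Step 2 — Component impedances:
  R: Z = R = 3130 Ω
  C: Z = 1/(jωC) = -j/(ω·C) = 0 - j79.58 Ω
Step 3 — Series combination: Z_total = R + C = 3130 - j79.58 Ω = 3131∠-1.5° Ω.
Step 4 — Power factor: PF = cos(φ) = Re(Z)/|Z| = 3130/3131 = 0.9997.
Step 5 — Type: Im(Z) = -79.58 ⇒ leading (phase φ = -1.5°).

PF = 0.9997 (leading, φ = -1.5°)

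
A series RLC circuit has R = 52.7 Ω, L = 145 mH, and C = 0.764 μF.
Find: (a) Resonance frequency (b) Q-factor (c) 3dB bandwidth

Step 1 — Resonance: ω₀ = 1/√(LC) = 1/√(0.145·7.64e-07) = 3004 rad/s.
Step 2 — f₀ = ω₀/(2π) = 478.2 Hz.
Step 3 — Series Q: Q = ω₀L/R = 3004·0.145/52.7 = 8.267.
Step 4 — Bandwidth: Δω = ω₀/Q = 363.4 rad/s; BW = Δω/(2π) = 57.84 Hz.

(a) f₀ = 478.2 Hz  (b) Q = 8.267  (c) BW = 57.84 Hz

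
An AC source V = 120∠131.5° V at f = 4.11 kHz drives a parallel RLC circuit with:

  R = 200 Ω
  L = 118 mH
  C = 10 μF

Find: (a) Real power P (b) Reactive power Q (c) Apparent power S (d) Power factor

Step 1 — Angular frequency: ω = 2π·f = 2π·4110 = 2.582e+04 rad/s.
Step 2 — Component impedances:
  R: Z = R = 200 Ω
  L: Z = jωL = j·2.582e+04·0.118 = 0 + j3047 Ω
  C: Z = 1/(jωC) = -j/(ω·C) = 0 - j3.872 Ω
Step 3 — Parallel combination: 1/Z_total = 1/R + 1/L + 1/C; Z_total = 0.07514 - j3.876 Ω = 3.877∠-88.9° Ω.
Step 4 — Source phasor: V = 120∠131.5° V = -79.51 + j89.87 V.
Step 5 — Current: I = V / Z = -23.58 - j20.06 A = 30.96∠-139.6° A.
Step 6 — Complex power: S = V·I* = 72 - j3714 VA.
Step 7 — Real power: P = Re(S) = 72 W.
Step 8 — Reactive power: Q = Im(S) = -3714 VAR.
Step 9 — Apparent power: |S| = 3715 VA.
Step 10 — Power factor: PF = P/|S| = 0.01938 (leading).

(a) P = 72 W  (b) Q = -3714 VAR  (c) S = 3715 VA  (d) PF = 0.01938 (leading)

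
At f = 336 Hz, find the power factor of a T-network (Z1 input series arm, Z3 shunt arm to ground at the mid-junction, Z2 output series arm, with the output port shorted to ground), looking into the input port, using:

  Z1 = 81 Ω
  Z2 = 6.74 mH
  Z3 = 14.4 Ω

Step 1 — Angular frequency: ω = 2π·f = 2π·336 = 2111 rad/s.
Step 2 — Component impedances:
  Z1: Z = R = 81 Ω
  Z2: Z = jωL = j·2111·0.00674 = 0 + j14.23 Ω
  Z3: Z = R = 14.4 Ω
Step 3 — With the output port shorted to ground, the output series arm Z2 runs from the junction to ground; the shunt arm Z3 also runs from the junction to ground. They appear in parallel: Z3 || Z2 = 7.114 + j7.199 Ω.
Step 4 — Series with input arm Z1: Z_in = Z1 + (Z3 || Z2) = 88.11 + j7.199 Ω = 88.41∠4.7° Ω.
Step 5 — Power factor: PF = cos(φ) = Re(Z)/|Z| = 88.114/88.408 = 0.9967.
Step 6 — Type: Im(Z) = 7.199 ⇒ lagging (phase φ = 4.7°).

PF = 0.9967 (lagging, φ = 4.7°)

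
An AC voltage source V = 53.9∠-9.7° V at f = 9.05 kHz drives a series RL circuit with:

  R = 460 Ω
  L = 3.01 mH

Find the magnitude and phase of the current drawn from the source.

Step 1 — Angular frequency: ω = 2π·f = 2π·9050 = 5.686e+04 rad/s.
Step 2 — Component impedances:
  R: Z = R = 460 Ω
  L: Z = jωL = j·5.686e+04·0.00301 = 0 + j171.2 Ω
Step 3 — Series combination: Z_total = R + L = 460 + j171.2 Ω = 490.8∠20.4° Ω.
Step 4 — Source phasor: V = 53.9∠-9.7° V = 53.13 - j9.082 V.
Step 5 — Ohm's law: I = V / Z_total = (53.13 - j9.082) / (460 + j171.2) = 0.095 - j0.05509 A.
Step 6 — Convert to polar: |I| = 0.1098 A, ∠I = -30.1°.

I = 0.1098∠-30.1° A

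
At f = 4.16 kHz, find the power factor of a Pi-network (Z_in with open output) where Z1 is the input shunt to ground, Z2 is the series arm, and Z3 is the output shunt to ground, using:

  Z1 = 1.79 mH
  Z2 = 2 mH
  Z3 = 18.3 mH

Step 1 — Angular frequency: ω = 2π·f = 2π·4160 = 2.614e+04 rad/s.
Step 2 — Component impedances:
  Z1: Z = jωL = j·2.614e+04·0.00179 = 0 + j46.79 Ω
  Z2: Z = jωL = j·2.614e+04·0.002 = 0 + j52.28 Ω
  Z3: Z = jωL = j·2.614e+04·0.0183 = 0 + j478.3 Ω
Step 3 — With open output, the series arm Z2 and the output shunt Z3 appear in series to ground: Z2 + Z3 = 0 + j530.6 Ω.
Step 4 — Parallel with input shunt Z1: Z_in = Z1 || (Z2 + Z3) = 0 + j43 Ω = 43∠90.0° Ω.
Step 5 — Power factor: PF = cos(φ) = Re(Z)/|Z| = -0/43 = -0.
Step 6 — Type: Im(Z) = 43 ⇒ lagging (phase φ = 90.0°).

PF = -0 (lagging, φ = 90.0°)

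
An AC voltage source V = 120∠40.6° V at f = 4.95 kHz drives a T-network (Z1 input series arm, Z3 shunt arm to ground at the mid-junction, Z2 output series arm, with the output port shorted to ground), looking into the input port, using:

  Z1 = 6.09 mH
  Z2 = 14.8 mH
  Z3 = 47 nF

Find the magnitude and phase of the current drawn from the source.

Step 1 — Angular frequency: ω = 2π·f = 2π·4950 = 3.11e+04 rad/s.
Step 2 — Component impedances:
  Z1: Z = jωL = j·3.11e+04·0.00609 = 0 + j189.4 Ω
  Z2: Z = jωL = j·3.11e+04·0.0148 = 0 + j460.3 Ω
  Z3: Z = 1/(jωC) = -j/(ω·C) = 0 - j684.1 Ω
Step 3 — With the output port shorted to ground, the output series arm Z2 runs from the junction to ground; the shunt arm Z3 also runs from the junction to ground. They appear in parallel: Z3 || Z2 = 0 + j1407 Ω.
Step 4 — Series with input arm Z1: Z_in = Z1 + (Z3 || Z2) = 0 + j1597 Ω = 1597∠90.0° Ω.
Step 5 — Source phasor: V = 120∠40.6° V = 91.11 + j78.09 V.
Step 6 — Ohm's law: I = V / Z_total = (91.11 + j78.09) / (0 + j1597) = 0.04891 - j0.05707 A.
Step 7 — Convert to polar: |I| = 0.07516 A, ∠I = -49.4°.

I = 0.07516∠-49.4° A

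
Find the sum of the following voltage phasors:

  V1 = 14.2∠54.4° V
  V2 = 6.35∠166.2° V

Step 1 — Convert each phasor to rectangular form:
  V1 = 14.2·(cos(54.4°) + j·sin(54.4°)) = 8.266 + j11.55 V
  V2 = 6.35·(cos(166.2°) + j·sin(166.2°)) = -6.167 + j1.515 V
Step 2 — Sum components: V_total = 2.099 + j13.06 V.
Step 3 — Convert to polar: |V_total| = 13.23 V, ∠V_total = 80.9°.

V_total = 13.23∠80.9° V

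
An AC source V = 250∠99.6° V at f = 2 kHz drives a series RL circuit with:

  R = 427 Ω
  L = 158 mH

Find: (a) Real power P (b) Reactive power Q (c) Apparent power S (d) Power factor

Step 1 — Angular frequency: ω = 2π·f = 2π·2000 = 1.257e+04 rad/s.
Step 2 — Component impedances:
  R: Z = R = 427 Ω
  L: Z = jωL = j·1.257e+04·0.158 = 0 + j1985 Ω
Step 3 — Series combination: Z_total = R + L = 427 + j1985 Ω = 2031∠77.9° Ω.
Step 4 — Source phasor: V = 250∠99.6° V = -41.69 + j246.5 V.
Step 5 — Current: I = V / Z = 0.1143 + j0.04559 A = 0.1231∠21.7° A.
Step 6 — Complex power: S = V·I* = 6.471 + j30.09 VA.
Step 7 — Real power: P = Re(S) = 6.471 W.
Step 8 — Reactive power: Q = Im(S) = 30.09 VAR.
Step 9 — Apparent power: |S| = 30.77 VA.
Step 10 — Power factor: PF = P/|S| = 0.2103 (lagging).

(a) P = 6.471 W  (b) Q = 30.09 VAR  (c) S = 30.77 VA  (d) PF = 0.2103 (lagging)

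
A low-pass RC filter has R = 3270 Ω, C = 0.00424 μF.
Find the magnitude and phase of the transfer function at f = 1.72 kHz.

Step 1 — Angular frequency: ω = 2π·1720 = 1.081e+04 rad/s.
Step 2 — Transfer function: H(jω) = 1/(1 + jωRC).
Step 3 — Denominator: 1 + jωRC = 1 + j·1.081e+04·3270·4.24e-09 = 1 + j0.1498.
Step 4 — H = 0.978 - j0.1465.
Step 5 — Magnitude: |H| = 0.989 (-0.1 dB); phase: φ = -8.5°.

|H| = 0.989 (-0.1 dB), φ = -8.5°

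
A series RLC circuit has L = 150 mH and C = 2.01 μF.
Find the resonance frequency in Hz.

Step 1 — Resonance condition Im(Z)=0 gives ω₀ = 1/√(LC).
Step 2 — ω₀ = 1/√(0.15·2.01e-06) = 1821 rad/s.
Step 3 — f₀ = ω₀/(2π) = 289.9 Hz.

f₀ = 289.9 Hz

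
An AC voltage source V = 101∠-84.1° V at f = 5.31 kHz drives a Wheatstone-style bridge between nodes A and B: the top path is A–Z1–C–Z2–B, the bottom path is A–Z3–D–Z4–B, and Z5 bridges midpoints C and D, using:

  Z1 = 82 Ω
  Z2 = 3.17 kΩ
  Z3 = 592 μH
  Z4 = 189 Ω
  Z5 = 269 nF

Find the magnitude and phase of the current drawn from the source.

Step 1 — Angular frequency: ω = 2π·f = 2π·5310 = 3.336e+04 rad/s.
Step 2 — Component impedances:
  Z1: Z = R = 82 Ω
  Z2: Z = R = 3170 Ω
  Z3: Z = jωL = j·3.336e+04·0.000592 = 0 + j19.75 Ω
  Z4: Z = R = 189 Ω
  Z5: Z = 1/(jωC) = -j/(ω·C) = 0 - j111.4 Ω
Step 3 — Bridge requires nodal analysis (the Z5 bridge couples midpoints C and D, so the two paths cannot be reduced to a simple series/parallel combination). Setting node B to ground and injecting 1 A at node A, the 3-node admittance system at A, C, D solves to V_A = Z_AB = 179.4 + j20.43 Ω = 180.6∠6.5° Ω.
Step 4 — Source phasor: V = 101∠-84.1° V = 10.38 - j100.5 V.
Step 5 — Ohm's law: I = V / Z_total = (10.38 - j100.5) / (179.4 + j20.43) = -0.005818 - j0.5593 A.
Step 6 — Convert to polar: |I| = 0.5594 A, ∠I = -90.6°.

I = 0.5594∠-90.6° A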